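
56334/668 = 84 + 111/334 = 84.33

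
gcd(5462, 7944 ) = 2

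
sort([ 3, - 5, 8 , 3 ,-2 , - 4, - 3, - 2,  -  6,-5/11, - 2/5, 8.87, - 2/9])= [ - 6, - 5, - 4, - 3,-2, - 2 , - 5/11, - 2/5 , - 2/9, 3,  3 , 8, 8.87 ] 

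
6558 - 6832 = - 274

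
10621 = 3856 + 6765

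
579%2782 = 579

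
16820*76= 1278320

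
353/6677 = 353/6677 = 0.05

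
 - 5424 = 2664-8088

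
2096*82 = 171872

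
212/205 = 212/205= 1.03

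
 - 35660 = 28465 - 64125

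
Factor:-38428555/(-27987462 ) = 2^( - 1) * 3^(- 2 ) * 5^1*11^1*211^ ( - 1 )*7369^( - 1 )*698701^1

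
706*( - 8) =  - 5648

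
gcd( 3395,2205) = 35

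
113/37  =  113/37 = 3.05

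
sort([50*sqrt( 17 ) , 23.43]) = [23.43  ,  50*sqrt(17)]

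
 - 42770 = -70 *611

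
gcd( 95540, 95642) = 34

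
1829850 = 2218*825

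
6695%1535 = 555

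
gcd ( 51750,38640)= 690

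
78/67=1+11/67 = 1.16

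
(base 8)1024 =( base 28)J0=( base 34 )FM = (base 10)532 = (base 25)L7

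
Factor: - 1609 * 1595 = - 5^1*11^1*29^1 * 1609^1 = - 2566355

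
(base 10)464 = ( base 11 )392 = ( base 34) dm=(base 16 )1d0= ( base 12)328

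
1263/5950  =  1263/5950 = 0.21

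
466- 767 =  - 301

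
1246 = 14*89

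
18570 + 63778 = 82348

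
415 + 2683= 3098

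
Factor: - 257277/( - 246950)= 2^ ( - 1 )*3^1*5^( - 2) * 11^( - 1) * 191^1=573/550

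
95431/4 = 95431/4 = 23857.75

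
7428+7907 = 15335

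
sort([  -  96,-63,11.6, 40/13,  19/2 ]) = [ - 96, - 63,40/13,19/2,11.6] 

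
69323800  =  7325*9464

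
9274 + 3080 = 12354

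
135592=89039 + 46553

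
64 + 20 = 84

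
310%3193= 310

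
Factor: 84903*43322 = 2^1*3^1*7^1*13^1 * 311^1*21661^1 = 3678167766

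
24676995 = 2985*8267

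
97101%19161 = 1296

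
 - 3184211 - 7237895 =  - 10422106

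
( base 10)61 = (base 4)331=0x3D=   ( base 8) 75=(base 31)1U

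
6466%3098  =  270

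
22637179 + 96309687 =118946866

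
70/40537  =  10/5791= 0.00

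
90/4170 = 3/139 = 0.02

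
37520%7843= 6148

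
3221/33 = 97 + 20/33  =  97.61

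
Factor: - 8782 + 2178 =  - 6604 = - 2^2*13^1* 127^1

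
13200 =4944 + 8256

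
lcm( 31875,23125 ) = 1179375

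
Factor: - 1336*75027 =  - 100236072 = - 2^3*3^1*89^1 * 167^1*281^1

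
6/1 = 6 = 6.00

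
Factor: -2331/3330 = - 7/10 = -2^( - 1 ) * 5^( - 1 )*7^1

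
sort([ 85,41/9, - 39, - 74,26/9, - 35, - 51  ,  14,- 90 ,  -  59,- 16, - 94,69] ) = [ - 94, - 90, - 74, - 59, - 51, - 39, - 35, - 16,26/9, 41/9,14, 69, 85]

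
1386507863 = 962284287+424223576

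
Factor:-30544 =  - 2^4 *23^1*83^1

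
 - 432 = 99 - 531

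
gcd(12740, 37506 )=14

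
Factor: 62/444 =2^( -1) * 3^( - 1)*31^1*37^( -1) = 31/222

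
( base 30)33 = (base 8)135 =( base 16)5D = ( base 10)93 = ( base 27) 3c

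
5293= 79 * 67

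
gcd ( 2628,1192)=4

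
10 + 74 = 84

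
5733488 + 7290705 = 13024193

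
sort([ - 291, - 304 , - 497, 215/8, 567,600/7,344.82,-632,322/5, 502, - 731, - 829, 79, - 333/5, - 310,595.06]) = [-829, - 731, - 632, - 497,-310, - 304, - 291, - 333/5,215/8,322/5,79,600/7,344.82, 502,567,595.06] 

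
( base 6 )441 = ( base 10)169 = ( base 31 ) 5e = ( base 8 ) 251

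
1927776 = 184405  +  1743371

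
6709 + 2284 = 8993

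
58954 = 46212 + 12742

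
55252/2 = 27626 = 27626.00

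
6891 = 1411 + 5480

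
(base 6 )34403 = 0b1001100100011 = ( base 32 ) 4p3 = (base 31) 531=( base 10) 4899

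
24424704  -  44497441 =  - 20072737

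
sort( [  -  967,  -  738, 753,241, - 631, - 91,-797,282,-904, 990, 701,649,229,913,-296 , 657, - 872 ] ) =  [ - 967, - 904, - 872 , - 797,- 738, -631, - 296, - 91,229, 241,  282, 649 , 657, 701,753,913,990 ]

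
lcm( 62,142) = 4402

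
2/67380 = 1/33690= 0.00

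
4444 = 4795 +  - 351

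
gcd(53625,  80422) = 1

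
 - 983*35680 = -35073440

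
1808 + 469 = 2277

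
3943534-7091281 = -3147747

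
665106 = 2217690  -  1552584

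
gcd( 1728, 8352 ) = 288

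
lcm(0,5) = 0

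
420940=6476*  65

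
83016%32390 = 18236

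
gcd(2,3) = 1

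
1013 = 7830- 6817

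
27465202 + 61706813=89172015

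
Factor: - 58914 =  - 2^1*3^3 * 1091^1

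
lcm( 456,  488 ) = 27816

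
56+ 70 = 126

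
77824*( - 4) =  - 311296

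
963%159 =9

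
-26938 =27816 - 54754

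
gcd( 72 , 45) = 9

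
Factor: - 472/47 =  - 2^3*47^(  -  1)*59^1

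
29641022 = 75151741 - 45510719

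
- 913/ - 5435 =913/5435 = 0.17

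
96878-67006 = 29872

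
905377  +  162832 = 1068209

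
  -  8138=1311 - 9449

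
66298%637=50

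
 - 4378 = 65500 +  - 69878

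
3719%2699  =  1020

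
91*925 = 84175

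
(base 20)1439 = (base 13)452a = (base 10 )9669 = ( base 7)40122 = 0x25C5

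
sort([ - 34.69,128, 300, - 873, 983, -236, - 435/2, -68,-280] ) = [ - 873, - 280, - 236, - 435/2, - 68 , - 34.69,128,300,  983]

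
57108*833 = 47570964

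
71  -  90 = - 19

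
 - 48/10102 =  - 1 + 5027/5051 = -  0.00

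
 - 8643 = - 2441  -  6202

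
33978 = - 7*( - 4854)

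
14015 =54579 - 40564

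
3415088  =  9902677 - 6487589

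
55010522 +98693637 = 153704159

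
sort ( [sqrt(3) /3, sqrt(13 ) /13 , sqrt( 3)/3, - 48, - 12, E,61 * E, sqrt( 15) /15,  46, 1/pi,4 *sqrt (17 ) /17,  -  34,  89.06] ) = [  -  48, - 34, - 12,  sqrt( 15 ) /15,  sqrt( 13 )/13, 1/pi,  sqrt(3)/3,  sqrt(3)/3, 4*sqrt(17)/17,  E,46,  89.06,  61 * E ]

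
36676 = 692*53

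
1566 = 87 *18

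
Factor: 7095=3^1  *5^1 *11^1*43^1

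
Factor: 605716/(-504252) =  -151429/126063 = - 3^( - 3 )*7^ ( - 1)*23^ ( - 1)*29^(-1 )*151429^1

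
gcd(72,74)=2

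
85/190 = 17/38 = 0.45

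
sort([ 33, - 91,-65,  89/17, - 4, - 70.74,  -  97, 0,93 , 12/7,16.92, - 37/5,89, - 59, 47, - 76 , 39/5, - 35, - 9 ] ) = [ - 97,-91,- 76 , - 70.74 , - 65, - 59,-35, - 9,-37/5, - 4, 0,12/7,89/17, 39/5,16.92,33 , 47,89 , 93]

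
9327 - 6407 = 2920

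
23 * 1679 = 38617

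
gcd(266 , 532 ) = 266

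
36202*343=12417286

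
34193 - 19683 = 14510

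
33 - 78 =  - 45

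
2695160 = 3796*710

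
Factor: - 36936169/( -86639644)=2^( - 2)*7^( - 2 )*13^( - 1 )*29^1*37^ ( - 1 ) * 479^1*919^( -1 )  *2659^1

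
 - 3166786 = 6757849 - 9924635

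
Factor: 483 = 3^1*7^1*23^1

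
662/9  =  73 + 5/9 = 73.56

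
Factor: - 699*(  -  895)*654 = 409145670 = 2^1*3^2 * 5^1*109^1*179^1*233^1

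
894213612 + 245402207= 1139615819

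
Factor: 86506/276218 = 259/827 =7^1*37^1*827^( - 1)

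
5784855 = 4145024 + 1639831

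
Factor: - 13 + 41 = 2^2*7^1 = 28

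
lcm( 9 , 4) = 36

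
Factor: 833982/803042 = 416991/401521=3^1*29^1*47^( - 1)*4793^1*8543^(- 1 ) 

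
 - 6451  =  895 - 7346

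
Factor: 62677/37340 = 2^( - 2 )*5^( - 1 ) * 233^1 * 269^1*1867^( - 1 ) 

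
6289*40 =251560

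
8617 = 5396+3221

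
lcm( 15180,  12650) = 75900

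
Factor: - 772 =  - 2^2*193^1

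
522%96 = 42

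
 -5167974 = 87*(-59402) 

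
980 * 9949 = 9750020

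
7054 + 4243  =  11297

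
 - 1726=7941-9667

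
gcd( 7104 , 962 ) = 74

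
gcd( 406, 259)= 7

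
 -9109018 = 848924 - 9957942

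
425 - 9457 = - 9032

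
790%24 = 22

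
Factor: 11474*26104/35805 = 299517296/35805  =  2^4*3^ ( - 1)* 5^(- 1 ) * 7^( - 1)*11^ ( - 1)*13^1*31^( - 1)*251^1*5737^1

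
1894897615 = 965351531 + 929546084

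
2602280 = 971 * 2680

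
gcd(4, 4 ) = 4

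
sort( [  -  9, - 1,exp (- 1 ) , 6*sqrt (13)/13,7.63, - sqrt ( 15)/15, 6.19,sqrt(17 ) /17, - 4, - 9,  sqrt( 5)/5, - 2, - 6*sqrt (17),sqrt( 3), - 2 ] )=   [ - 6*sqrt ( 17 ), - 9, - 9, - 4, - 2, - 2, - 1, - sqrt(15)/15, sqrt( 17)/17, exp( - 1),  sqrt( 5)/5,6*sqrt ( 13 ) /13 , sqrt( 3),6.19,7.63 ]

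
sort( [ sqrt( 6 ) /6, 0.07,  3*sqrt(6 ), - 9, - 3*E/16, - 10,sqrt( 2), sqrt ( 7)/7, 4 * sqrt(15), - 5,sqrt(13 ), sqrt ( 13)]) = [ - 10, - 9, - 5, - 3*E/16,0.07,sqrt(7)/7, sqrt(6 ) /6,sqrt( 2),sqrt( 13), sqrt(13),3*sqrt( 6), 4*sqrt(15 ) ] 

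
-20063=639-20702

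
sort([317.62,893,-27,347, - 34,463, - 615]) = [-615, - 34 , - 27,317.62,  347,  463,893 ] 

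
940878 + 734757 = 1675635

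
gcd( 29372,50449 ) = 7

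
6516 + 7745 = 14261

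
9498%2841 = 975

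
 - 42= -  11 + -31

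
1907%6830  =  1907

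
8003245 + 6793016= 14796261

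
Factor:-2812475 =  - 5^2*19^1*31^1*191^1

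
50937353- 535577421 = - 484640068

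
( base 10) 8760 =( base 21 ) JI3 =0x2238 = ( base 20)11i0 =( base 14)329A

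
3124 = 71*44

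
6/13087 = 6/13087 = 0.00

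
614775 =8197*75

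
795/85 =159/17 =9.35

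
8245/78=105 + 55/78 = 105.71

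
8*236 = 1888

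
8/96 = 1/12 = 0.08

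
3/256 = 3/256=0.01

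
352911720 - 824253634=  - 471341914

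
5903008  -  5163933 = 739075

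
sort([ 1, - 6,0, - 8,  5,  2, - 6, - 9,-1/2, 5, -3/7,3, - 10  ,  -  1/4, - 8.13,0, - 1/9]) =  [ - 10,-9, - 8.13, - 8,-6, - 6 , - 1/2, - 3/7,-1/4, -1/9,0 , 0, 1,2, 3,5,5]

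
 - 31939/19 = - 1681=-1681.00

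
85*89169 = 7579365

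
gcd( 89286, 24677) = 1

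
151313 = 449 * 337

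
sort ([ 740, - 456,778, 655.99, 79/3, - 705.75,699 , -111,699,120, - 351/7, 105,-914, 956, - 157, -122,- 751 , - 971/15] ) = [ - 914, - 751,  -  705.75, - 456, - 157 , - 122 , - 111, - 971/15,- 351/7,  79/3, 105, 120, 655.99,699, 699, 740,778, 956] 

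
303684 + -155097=148587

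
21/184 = 21/184 = 0.11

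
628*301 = 189028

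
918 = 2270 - 1352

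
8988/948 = 749/79=9.48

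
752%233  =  53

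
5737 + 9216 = 14953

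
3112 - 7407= - 4295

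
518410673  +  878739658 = 1397150331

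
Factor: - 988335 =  - 3^3*5^1*7321^1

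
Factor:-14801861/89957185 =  -5^(-1)*29^1*41^1 * 59^1*211^1*577^( - 1)*31181^( - 1)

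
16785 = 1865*9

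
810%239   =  93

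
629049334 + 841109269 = 1470158603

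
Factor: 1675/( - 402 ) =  - 2^( - 1)*3^(-1) * 5^2  =  - 25/6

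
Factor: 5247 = 3^2*11^1 * 53^1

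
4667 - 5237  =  -570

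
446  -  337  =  109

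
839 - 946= -107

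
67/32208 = 67/32208 = 0.00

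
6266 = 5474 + 792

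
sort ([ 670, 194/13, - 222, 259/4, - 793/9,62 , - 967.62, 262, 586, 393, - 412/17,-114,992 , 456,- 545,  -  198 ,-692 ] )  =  [ - 967.62,- 692,-545, - 222,  -  198, - 114, - 793/9, - 412/17, 194/13,62, 259/4, 262,  393, 456,586, 670, 992 ] 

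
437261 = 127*3443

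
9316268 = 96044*97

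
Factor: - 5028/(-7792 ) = 1257/1948 = 2^(  -  2)*3^1*419^1 *487^(-1)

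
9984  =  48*208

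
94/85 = 1+9/85 = 1.11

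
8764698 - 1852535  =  6912163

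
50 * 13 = 650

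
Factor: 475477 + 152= 3^1*7^1*11^1*29^1*71^1 = 475629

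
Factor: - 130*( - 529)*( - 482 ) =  - 2^2*5^1*13^1*23^2*241^1= -33147140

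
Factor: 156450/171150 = 149^1* 163^( - 1 ) =149/163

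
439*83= 36437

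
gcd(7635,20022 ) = 3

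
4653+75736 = 80389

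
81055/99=81055/99= 818.74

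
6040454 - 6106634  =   -66180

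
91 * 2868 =260988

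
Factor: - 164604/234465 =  - 172/245 = - 2^2*5^( -1 )*7^( - 2)*43^1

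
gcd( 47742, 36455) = 1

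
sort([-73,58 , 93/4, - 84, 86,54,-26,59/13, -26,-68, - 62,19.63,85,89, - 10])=[ - 84,-73, -68, - 62 , - 26, - 26, - 10,59/13,19.63,93/4,54 , 58,85,86,89]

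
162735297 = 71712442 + 91022855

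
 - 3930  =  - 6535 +2605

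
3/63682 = 3/63682  =  0.00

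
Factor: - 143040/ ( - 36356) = 240/61  =  2^4* 3^1*5^1 * 61^(  -  1) 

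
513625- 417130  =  96495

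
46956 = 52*903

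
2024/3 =674 + 2/3=674.67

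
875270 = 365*2398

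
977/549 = 977/549 = 1.78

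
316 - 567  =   - 251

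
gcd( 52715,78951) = 1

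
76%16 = 12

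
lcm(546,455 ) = 2730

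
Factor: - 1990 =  - 2^1*5^1*199^1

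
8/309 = 8/309 = 0.03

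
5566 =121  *46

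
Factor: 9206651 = 9206651^1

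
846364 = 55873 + 790491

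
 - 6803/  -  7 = 971 + 6/7 =971.86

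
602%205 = 192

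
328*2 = 656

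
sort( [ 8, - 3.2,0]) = [ - 3.2,0,8 ]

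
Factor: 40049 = 29^1*1381^1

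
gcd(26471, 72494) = 1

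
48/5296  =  3/331 =0.01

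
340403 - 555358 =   -  214955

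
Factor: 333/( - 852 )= -111/284 =-  2^( - 2)*3^1*37^1*71^(- 1)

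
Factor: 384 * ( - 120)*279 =-2^10 * 3^4*5^1 * 31^1= - 12856320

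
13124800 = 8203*1600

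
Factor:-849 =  - 3^1*283^1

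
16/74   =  8/37 = 0.22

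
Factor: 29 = 29^1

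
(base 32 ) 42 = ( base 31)46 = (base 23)5F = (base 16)82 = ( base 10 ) 130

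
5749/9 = 638 + 7/9 = 638.78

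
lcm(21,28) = 84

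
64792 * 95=6155240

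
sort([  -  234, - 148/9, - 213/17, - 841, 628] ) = [ - 841, - 234, - 148/9,-213/17 , 628 ]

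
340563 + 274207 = 614770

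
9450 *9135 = 86325750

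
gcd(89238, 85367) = 1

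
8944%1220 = 404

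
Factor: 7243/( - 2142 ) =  - 2^ ( - 1 )* 3^( - 2) * 7^( - 1) * 17^( - 1)  *7243^1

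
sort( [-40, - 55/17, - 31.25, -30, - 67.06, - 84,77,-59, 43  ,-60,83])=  [ - 84, - 67.06,-60, - 59 , - 40, - 31.25,- 30,-55/17, 43, 77, 83]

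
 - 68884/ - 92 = 748 + 17/23 = 748.74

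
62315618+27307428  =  89623046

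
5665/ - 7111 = - 5665/7111  =  - 0.80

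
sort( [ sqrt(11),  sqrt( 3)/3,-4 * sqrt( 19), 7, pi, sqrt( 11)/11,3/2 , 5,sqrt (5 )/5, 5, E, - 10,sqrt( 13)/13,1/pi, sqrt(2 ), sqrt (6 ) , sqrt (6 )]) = [-4*sqrt(19),- 10,sqrt(13)/13,sqrt ( 11 ) /11,1/pi, sqrt(5)/5,  sqrt( 3)/3,  sqrt ( 2 ) , 3/2, sqrt(6 ), sqrt( 6 ),  E, pi, sqrt( 11), 5,5, 7 ] 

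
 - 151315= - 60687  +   - 90628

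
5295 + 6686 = 11981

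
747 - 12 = 735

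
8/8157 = 8/8157 = 0.00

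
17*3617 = 61489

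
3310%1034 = 208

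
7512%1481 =107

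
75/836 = 75/836 =0.09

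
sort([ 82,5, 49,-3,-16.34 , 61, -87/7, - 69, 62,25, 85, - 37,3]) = [-69,-37, - 16.34,- 87/7, - 3,3, 5, 25,49,61,62,82,85 ] 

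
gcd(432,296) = 8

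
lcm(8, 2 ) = 8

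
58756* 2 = 117512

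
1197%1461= 1197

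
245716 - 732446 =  - 486730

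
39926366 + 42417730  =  82344096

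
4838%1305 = 923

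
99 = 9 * 11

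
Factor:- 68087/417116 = -2^(-2)*7^(- 1)*14897^( - 1) *68087^1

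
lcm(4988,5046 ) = 433956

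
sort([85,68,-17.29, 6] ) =[ -17.29 , 6,  68,85] 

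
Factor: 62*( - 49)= - 2^1 * 7^2*31^1 = - 3038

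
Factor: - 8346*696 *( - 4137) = 24031071792 =2^4*3^3*7^1*13^1*29^1*107^1*197^1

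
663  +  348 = 1011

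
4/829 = 4/829 = 0.00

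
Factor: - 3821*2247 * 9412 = - 80809427244 = -  2^2*3^1*7^1*13^1*107^1*181^1*3821^1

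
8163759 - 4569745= 3594014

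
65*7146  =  464490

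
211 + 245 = 456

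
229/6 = 38 + 1/6 = 38.17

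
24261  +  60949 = 85210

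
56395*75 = 4229625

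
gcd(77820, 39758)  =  2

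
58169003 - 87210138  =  -29041135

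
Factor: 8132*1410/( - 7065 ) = -764408/471  =  -2^3*3^( - 1)*19^1*47^1*107^1*157^(-1)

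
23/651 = 23/651= 0.04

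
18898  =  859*22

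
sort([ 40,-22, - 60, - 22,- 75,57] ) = [ - 75 , - 60 ,-22, - 22,40,57] 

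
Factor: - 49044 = - 2^2*3^1*61^1*67^1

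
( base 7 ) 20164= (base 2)1001100100001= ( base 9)6641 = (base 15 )16b7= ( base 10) 4897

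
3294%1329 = 636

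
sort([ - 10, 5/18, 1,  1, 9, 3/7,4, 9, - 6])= [ - 10,-6,5/18 , 3/7,1  ,  1, 4, 9,9] 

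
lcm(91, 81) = 7371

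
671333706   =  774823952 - 103490246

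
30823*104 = 3205592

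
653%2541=653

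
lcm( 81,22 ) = 1782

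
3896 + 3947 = 7843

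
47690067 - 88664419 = -40974352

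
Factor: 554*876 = 485304 = 2^3*3^1 *73^1*277^1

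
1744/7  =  1744/7=249.14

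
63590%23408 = 16774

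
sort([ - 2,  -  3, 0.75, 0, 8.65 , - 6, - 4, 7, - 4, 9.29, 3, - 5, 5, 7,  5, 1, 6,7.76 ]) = [ - 6,  -  5, - 4, - 4, - 3, - 2,0,0.75,1, 3,5 , 5,6, 7, 7, 7.76, 8.65,  9.29] 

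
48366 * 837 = 40482342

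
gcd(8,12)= 4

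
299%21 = 5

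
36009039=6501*5539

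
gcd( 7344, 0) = 7344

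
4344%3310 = 1034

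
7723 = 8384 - 661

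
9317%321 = 8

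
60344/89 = 678 + 2/89= 678.02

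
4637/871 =5 + 282/871 = 5.32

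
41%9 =5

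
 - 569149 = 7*( - 81307) 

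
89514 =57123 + 32391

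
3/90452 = 3/90452 = 0.00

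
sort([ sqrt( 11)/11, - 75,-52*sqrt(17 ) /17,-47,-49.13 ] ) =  [ - 75, - 49.13,-47, - 52*sqrt( 17) /17 , sqrt(11 ) /11]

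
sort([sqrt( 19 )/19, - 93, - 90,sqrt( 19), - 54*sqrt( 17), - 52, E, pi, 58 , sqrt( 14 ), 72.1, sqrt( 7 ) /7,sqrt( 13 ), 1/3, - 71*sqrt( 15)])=[ - 71*sqrt( 15), - 54*sqrt( 17), -93 ,-90,-52, sqrt (19)/19,1/3, sqrt( 7 ) /7,E, pi,sqrt(13), sqrt( 14 ), sqrt( 19 ),58, 72.1 ]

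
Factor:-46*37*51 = -86802 = -2^1*3^1*17^1*23^1 * 37^1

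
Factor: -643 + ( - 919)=  -  2^1*11^1 * 71^1 =-  1562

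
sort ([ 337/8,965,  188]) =[337/8,188,965 ] 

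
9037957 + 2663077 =11701034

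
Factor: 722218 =2^1*7^1 * 79^1*653^1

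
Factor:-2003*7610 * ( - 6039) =2^1*3^2*5^1*11^1*61^1*761^1*2003^1 =92051450370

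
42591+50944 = 93535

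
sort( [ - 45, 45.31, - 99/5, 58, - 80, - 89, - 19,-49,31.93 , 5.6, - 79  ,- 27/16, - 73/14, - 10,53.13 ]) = [ - 89, - 80,  -  79, - 49,  -  45, - 99/5, - 19, - 10, - 73/14,-27/16, 5.6,31.93,  45.31,  53.13,58] 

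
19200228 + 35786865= 54987093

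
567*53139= 30129813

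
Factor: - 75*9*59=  - 39825 = - 3^3*5^2*59^1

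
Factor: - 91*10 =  - 910 = - 2^1*5^1*7^1*13^1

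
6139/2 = 3069 + 1/2=   3069.50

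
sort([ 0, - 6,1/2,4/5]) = [ - 6, 0, 1/2,4/5]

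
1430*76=108680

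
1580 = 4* 395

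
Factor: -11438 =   -  2^1*7^1 *19^1*43^1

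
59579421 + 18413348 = 77992769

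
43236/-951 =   -  14412/317 = -45.46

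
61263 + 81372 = 142635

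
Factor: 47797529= 13^1*3676733^1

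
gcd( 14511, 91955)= 1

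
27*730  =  19710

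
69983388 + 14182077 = 84165465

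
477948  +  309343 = 787291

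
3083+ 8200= 11283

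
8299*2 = 16598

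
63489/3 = 21163 = 21163.00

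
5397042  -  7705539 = -2308497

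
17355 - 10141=7214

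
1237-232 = 1005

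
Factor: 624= 2^4*3^1*13^1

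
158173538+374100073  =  532273611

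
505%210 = 85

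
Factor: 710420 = 2^2*5^1*35521^1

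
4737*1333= 6314421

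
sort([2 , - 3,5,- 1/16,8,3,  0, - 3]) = [ - 3, - 3, - 1/16  ,  0,2,3,5, 8 ]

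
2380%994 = 392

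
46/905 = 46/905 = 0.05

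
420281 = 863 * 487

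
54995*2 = 109990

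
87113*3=261339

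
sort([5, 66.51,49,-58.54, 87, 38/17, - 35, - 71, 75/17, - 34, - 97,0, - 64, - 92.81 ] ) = [ - 97, - 92.81, - 71, - 64, - 58.54,-35,-34, 0, 38/17,75/17, 5, 49 , 66.51,87 ] 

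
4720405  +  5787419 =10507824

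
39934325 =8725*4577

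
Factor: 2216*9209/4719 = 2^3 * 3^( - 1)*11^(-2 )  *13^ (- 1)*277^1*9209^1=20407144/4719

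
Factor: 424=2^3*53^1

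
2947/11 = 2947/11 = 267.91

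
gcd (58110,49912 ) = 2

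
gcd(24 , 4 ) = 4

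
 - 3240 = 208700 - 211940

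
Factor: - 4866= - 2^1*3^1*811^1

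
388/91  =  388/91  =  4.26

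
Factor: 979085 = 5^1*195817^1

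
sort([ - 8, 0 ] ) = [ - 8, 0]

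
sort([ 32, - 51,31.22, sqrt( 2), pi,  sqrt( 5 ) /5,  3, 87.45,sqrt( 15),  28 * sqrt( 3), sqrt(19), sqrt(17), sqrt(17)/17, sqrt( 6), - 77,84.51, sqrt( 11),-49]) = [ - 77, - 51, - 49, sqrt( 17) /17, sqrt (5) /5, sqrt( 2), sqrt( 6), 3,pi,  sqrt( 11),sqrt( 15),sqrt (17), sqrt( 19 ),31.22 , 32, 28*sqrt(3),84.51, 87.45 ]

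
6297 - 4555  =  1742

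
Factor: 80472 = 2^3*3^1 * 7^1*479^1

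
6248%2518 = 1212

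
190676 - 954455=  - 763779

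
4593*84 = 385812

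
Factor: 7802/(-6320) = -3901/3160=- 2^ (-3 )*5^( - 1 )* 47^1 *79^(-1)*83^1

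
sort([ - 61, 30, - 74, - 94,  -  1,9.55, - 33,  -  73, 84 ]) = [ - 94, - 74, - 73 ,- 61, -33,  -  1,9.55,30,84 ] 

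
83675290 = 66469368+17205922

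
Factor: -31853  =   - 53^1*601^1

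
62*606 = 37572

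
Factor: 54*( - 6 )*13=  - 2^2*3^4*13^1  =  - 4212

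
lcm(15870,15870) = 15870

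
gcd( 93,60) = 3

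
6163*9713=59861219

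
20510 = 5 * 4102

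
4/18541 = 4/18541 = 0.00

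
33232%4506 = 1690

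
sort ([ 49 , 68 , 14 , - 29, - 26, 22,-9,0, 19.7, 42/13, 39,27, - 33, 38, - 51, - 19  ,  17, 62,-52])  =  [-52,-51, - 33, - 29, - 26,-19, - 9, 0, 42/13, 14, 17, 19.7, 22, 27, 38, 39,49, 62,68 ] 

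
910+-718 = 192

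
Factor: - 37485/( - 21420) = 7/4 = 2^ ( - 2 ) * 7^1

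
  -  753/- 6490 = 753/6490 = 0.12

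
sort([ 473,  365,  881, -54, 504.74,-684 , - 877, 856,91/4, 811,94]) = [ - 877, - 684, - 54, 91/4, 94,365, 473,504.74, 811, 856,881]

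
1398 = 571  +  827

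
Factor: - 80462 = -2^1*40231^1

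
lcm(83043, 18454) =166086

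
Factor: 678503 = 7^2*61^1*227^1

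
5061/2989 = 1 + 296/427 = 1.69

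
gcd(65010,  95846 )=2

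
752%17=4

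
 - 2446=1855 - 4301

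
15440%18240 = 15440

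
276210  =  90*3069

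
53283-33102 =20181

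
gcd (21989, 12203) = 1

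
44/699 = 44/699 = 0.06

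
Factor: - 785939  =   - 7^1*11^1*59^1 * 173^1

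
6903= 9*767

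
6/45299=6/45299 =0.00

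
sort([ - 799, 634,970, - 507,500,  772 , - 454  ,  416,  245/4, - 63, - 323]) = [  -  799, - 507, - 454, - 323, - 63, 245/4, 416,500 , 634, 772,  970] 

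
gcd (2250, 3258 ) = 18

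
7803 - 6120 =1683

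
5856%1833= 357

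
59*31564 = 1862276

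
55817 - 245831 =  - 190014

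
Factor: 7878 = 2^1*3^1 * 13^1*101^1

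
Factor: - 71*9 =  - 639=-3^2*71^1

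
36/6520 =9/1630 = 0.01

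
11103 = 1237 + 9866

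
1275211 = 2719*469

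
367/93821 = 367/93821= 0.00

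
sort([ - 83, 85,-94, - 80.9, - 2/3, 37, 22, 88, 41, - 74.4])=[ - 94, - 83, - 80.9, - 74.4, - 2/3,22,37, 41,85, 88] 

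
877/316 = 877/316= 2.78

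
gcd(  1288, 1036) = 28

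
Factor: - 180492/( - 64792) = 2^( - 1)*3^1*7^( - 1 )*13^1 = 39/14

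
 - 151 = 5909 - 6060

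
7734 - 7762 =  - 28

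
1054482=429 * 2458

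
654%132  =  126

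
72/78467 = 72/78467 = 0.00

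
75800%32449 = 10902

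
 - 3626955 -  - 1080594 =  - 2546361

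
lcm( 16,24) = 48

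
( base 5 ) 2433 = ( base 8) 560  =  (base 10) 368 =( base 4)11300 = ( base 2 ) 101110000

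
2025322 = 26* 77897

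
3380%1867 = 1513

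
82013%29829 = 22355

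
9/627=3/209  =  0.01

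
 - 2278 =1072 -3350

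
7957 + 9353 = 17310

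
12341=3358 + 8983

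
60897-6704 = 54193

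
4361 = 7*623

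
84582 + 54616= 139198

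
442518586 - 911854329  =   -469335743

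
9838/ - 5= - 9838/5  =  - 1967.60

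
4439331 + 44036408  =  48475739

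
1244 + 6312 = 7556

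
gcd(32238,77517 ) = 81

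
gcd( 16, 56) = 8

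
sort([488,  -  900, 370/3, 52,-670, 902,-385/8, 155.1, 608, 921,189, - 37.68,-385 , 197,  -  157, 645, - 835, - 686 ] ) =[-900,-835,-686 , - 670,-385,-157,  -  385/8, - 37.68, 52, 370/3,155.1, 189, 197,  488,  608,645, 902,  921]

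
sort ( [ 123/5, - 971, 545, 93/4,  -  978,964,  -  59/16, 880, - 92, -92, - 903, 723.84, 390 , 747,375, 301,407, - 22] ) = [ - 978, - 971 , - 903, - 92, - 92, - 22, - 59/16,93/4, 123/5 , 301, 375,  390, 407,545,723.84,747, 880,964 ]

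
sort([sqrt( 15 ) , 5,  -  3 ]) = [ - 3 , sqrt( 15 ),  5] 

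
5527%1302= 319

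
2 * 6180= 12360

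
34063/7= 34063/7 = 4866.14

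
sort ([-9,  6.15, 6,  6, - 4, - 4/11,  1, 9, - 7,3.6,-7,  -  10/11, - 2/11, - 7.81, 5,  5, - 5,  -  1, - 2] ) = [ - 9,  -  7.81, - 7, - 7, - 5,- 4,  -  2,-1,  -  10/11,  -  4/11,-2/11,1, 3.6, 5, 5, 6,6,6.15,  9 ]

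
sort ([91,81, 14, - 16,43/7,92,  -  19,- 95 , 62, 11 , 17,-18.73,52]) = [ - 95, - 19,-18.73,  -  16,43/7,11, 14, 17,52,62,81,91 , 92 ]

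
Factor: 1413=3^2*157^1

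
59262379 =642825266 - 583562887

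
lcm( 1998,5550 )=49950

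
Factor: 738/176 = 2^( - 3 ) * 3^2*11^( - 1 ) * 41^1 = 369/88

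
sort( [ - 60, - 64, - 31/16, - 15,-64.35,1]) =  [ - 64.35,-64, - 60,  -  15, - 31/16,1 ]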